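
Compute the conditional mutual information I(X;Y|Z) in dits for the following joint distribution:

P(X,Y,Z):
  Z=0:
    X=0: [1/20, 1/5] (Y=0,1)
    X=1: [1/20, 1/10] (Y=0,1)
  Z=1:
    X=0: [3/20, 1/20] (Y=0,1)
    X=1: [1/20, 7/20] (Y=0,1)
0.0535 dits

Conditional mutual information: I(X;Y|Z) = H(X|Z) + H(Y|Z) - H(X,Y|Z)

H(Z) = 0.2923
H(X,Z) = 0.5731 → H(X|Z) = 0.2808
H(Y,Z) = 0.5558 → H(Y|Z) = 0.2635
H(X,Y,Z) = 0.7832 → H(X,Y|Z) = 0.4909

I(X;Y|Z) = 0.2808 + 0.2635 - 0.4909 = 0.0535 dits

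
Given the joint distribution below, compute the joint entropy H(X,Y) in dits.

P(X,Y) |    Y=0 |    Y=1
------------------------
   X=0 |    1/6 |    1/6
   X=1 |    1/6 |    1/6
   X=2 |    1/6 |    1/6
0.7782 dits

Joint entropy is H(X,Y) = -Σ_{x,y} p(x,y) log p(x,y).

Summing over all non-zero entries:
H(X,Y) = -[1/6·log_10(1/6) + 1/6·log_10(1/6) + 1/6·log_10(1/6) + 1/6·log_10(1/6) + 1/6·log_10(1/6) + 1/6·log_10(1/6)]
H(X,Y) = 0.7782 dits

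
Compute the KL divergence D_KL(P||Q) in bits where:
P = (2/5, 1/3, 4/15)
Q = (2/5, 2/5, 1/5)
0.0230 bits

KL divergence: D_KL(P||Q) = Σ p(x) log(p(x)/q(x))

Computing term by term:
  x=0: 2/5 × log_2[(2/5)/(2/5)] = 2/5 × 0.0000 = 0.0000
  x=1: 1/3 × log_2[(1/3)/(2/5)] = 1/3 × -0.2630 = -0.0877
  x=2: 4/15 × log_2[(4/15)/(1/5)] = 4/15 × 0.4150 = 0.1107

D_KL(P||Q) = 0.0230 bits

Note: KL divergence is always non-negative and equals 0 iff P = Q.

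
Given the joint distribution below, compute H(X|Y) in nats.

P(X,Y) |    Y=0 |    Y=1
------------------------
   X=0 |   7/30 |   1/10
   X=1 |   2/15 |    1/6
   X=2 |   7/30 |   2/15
1.0723 nats

Using the chain rule: H(X|Y) = H(X,Y) - H(Y)

First, compute H(X,Y) = 1.7453 nats

Marginal P(Y) = (3/5, 2/5)
H(Y) = 0.6730 nats

H(X|Y) = H(X,Y) - H(Y) = 1.7453 - 0.6730 = 1.0723 nats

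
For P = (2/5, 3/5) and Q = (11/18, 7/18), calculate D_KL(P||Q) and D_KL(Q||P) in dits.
D_KL(P||Q) = 0.0394, D_KL(Q||P) = 0.0392

KL divergence is not symmetric: D_KL(P||Q) ≠ D_KL(Q||P) in general.

D_KL(P||Q) = 0.0394 dits
D_KL(Q||P) = 0.0392 dits

No, they are not equal!

This asymmetry is why KL divergence is not a true distance metric.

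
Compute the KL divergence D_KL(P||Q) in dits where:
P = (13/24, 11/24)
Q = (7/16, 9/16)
0.0095 dits

KL divergence: D_KL(P||Q) = Σ p(x) log(p(x)/q(x))

Computing term by term:
  x=0: 13/24 × log_10[(13/24)/(7/16)] = 13/24 × 0.0928 = 0.0502
  x=1: 11/24 × log_10[(11/24)/(9/16)] = 11/24 × -0.0889 = -0.0408

D_KL(P||Q) = 0.0095 dits

Note: KL divergence is always non-negative and equals 0 iff P = Q.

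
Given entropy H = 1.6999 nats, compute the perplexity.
5.4734

Perplexity is e^H (or exp(H) for natural log).

H = 1.6999 nats
Perplexity = e^1.6999 = 5.4734

Interpretation: The model's uncertainty is equivalent to choosing uniformly among 5.5 options.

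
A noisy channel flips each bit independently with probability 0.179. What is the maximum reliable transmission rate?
0.3221 bits

For a binary symmetric channel (BSC) with error probability p:
Capacity C = 1 - H(p) bits per symbol

where H(p) = -p log₂(p) - (1-p) log₂(1-p) is the binary entropy function.

H(0.179) = 0.6779 bits
C = 1 - 0.6779 = 0.3221 bits per symbol

This means we can reliably transmit up to 0.3221 bits of information per channel use.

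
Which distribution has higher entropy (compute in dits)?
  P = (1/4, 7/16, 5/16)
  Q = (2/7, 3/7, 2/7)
Q

Computing entropies in dits:
H(P) = 0.4654
H(Q) = 0.4686

Distribution Q has higher entropy.

Intuition: The distribution closer to uniform (more spread out) has higher entropy.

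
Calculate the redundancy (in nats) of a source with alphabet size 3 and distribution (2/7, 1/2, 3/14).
0.0640 nats

Redundancy measures how far a source is from maximum entropy:
R = H_max - H(X)

Maximum entropy for 3 symbols: H_max = log_e(3) = 1.0986 nats
Actual entropy: H(X) = 1.0346 nats
Redundancy: R = 1.0986 - 1.0346 = 0.0640 nats

This redundancy represents potential for compression: the source could be compressed by 0.0640 nats per symbol.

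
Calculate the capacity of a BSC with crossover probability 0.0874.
0.5723 bits

For a binary symmetric channel (BSC) with error probability p:
Capacity C = 1 - H(p) bits per symbol

where H(p) = -p log₂(p) - (1-p) log₂(1-p) is the binary entropy function.

H(0.0874) = 0.4277 bits
C = 1 - 0.4277 = 0.5723 bits per symbol

This means we can reliably transmit up to 0.5723 bits of information per channel use.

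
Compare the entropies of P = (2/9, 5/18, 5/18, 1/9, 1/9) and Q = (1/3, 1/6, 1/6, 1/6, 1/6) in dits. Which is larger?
Q

Computing entropies in dits:
H(P) = 0.6663
H(Q) = 0.6778

Distribution Q has higher entropy.

Intuition: The distribution closer to uniform (more spread out) has higher entropy.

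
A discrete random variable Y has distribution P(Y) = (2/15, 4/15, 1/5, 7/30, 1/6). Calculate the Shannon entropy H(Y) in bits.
2.2812 bits

Shannon entropy is H(X) = -Σ p(x) log p(x).

For P = (2/15, 4/15, 1/5, 7/30, 1/6):
H = -2/15 × log_2(2/15) -4/15 × log_2(4/15) -1/5 × log_2(1/5) -7/30 × log_2(7/30) -1/6 × log_2(1/6)
H = 2.2812 bits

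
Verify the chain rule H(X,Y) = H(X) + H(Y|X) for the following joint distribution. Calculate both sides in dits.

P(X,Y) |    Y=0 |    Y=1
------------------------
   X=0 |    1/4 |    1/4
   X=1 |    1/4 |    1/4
H(X,Y) = 0.6021, H(X) = 0.3010, H(Y|X) = 0.3010 (all in dits)

Chain rule: H(X,Y) = H(X) + H(Y|X)

Left side — joint entropy directly:
H(X,Y) = -Σ p(x,y) log p(x,y) = 0.6021 dits

Right side — compute H(Y|X) from the conditional distributions:
P(X) = (1/2, 1/2), so H(X) = 0.3010 dits
H(Y|X) = Σ_x P(X=x) · H(Y|X=x):
  P(Y|X=0) = (1/2, 1/2), H(Y|X=0) = 0.3010, weight P(X=0) = 1/2
  P(Y|X=1) = (1/2, 1/2), H(Y|X=1) = 0.3010, weight P(X=1) = 1/2
H(Y|X) = 0.3010 dits

H(X) + H(Y|X) = 0.3010 + 0.3010 = 0.6021 dits

Both sides equal 0.6021 dits. ✓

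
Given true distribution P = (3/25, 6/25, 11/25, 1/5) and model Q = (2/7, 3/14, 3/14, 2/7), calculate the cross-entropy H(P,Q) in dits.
0.6290 dits

Cross-entropy: H(P,Q) = -Σ p(x) log q(x)

Alternatively: H(P,Q) = H(P) + D_KL(P||Q)
H(P) = 0.5559 dits
D_KL(P||Q) = 0.0731 dits

H(P,Q) = 0.5559 + 0.0731 = 0.6290 dits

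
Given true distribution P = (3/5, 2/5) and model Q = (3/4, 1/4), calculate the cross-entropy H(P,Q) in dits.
0.3158 dits

Cross-entropy: H(P,Q) = -Σ p(x) log q(x)

Alternatively: H(P,Q) = H(P) + D_KL(P||Q)
H(P) = 0.2923 dits
D_KL(P||Q) = 0.0235 dits

H(P,Q) = 0.2923 + 0.0235 = 0.3158 dits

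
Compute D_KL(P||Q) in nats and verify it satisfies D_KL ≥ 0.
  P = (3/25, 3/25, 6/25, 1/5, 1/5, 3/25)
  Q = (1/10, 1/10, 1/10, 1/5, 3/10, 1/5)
0.1115 nats

KL divergence satisfies the Gibbs inequality: D_KL(P||Q) ≥ 0 for all distributions P, Q.

D_KL(P||Q) = Σ p(x) log(p(x)/q(x))
Term by term:
  x=0: 3/25 × log_e[(3/25)/(1/10)] = 0.0219
  x=1: 3/25 × log_e[(3/25)/(1/10)] = 0.0219
  x=2: 6/25 × log_e[(6/25)/(1/10)] = 0.2101
  x=3: 1/5 × log_e[(1/5)/(1/5)] = 0.0000
  x=4: 1/5 × log_e[(1/5)/(3/10)] = -0.0811
  x=5: 3/25 × log_e[(3/25)/(1/5)] = -0.0613
D_KL(P||Q) = 0.1115 nats

D_KL(P||Q) = 0.1115 ≥ 0 ✓

This non-negativity is a fundamental property: relative entropy cannot be negative because it measures how different Q is from P.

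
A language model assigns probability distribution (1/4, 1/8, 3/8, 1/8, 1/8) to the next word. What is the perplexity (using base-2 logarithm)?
4.4557

Perplexity is 2^H (or exp(H) for natural log).

First, H = -Σ p log p = 2.1556 bits
Perplexity = 2^2.1556 = 4.4557

Interpretation: The model's uncertainty is equivalent to choosing uniformly among 4.5 options.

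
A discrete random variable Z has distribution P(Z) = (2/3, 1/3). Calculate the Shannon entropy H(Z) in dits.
0.2764 dits

Shannon entropy is H(X) = -Σ p(x) log p(x).

For P = (2/3, 1/3):
H = -2/3 × log_10(2/3) -1/3 × log_10(1/3)
H = 0.2764 dits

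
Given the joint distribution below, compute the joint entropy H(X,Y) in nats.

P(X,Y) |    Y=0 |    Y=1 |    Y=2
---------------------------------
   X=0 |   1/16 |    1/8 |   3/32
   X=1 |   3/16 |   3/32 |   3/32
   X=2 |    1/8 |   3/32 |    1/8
2.1546 nats

Joint entropy is H(X,Y) = -Σ_{x,y} p(x,y) log p(x,y).

Summing over all non-zero entries:
H(X,Y) = -[1/16·log_e(1/16) + 1/8·log_e(1/8) + 3/32·log_e(3/32) + 3/16·log_e(3/16) + 3/32·log_e(3/32) + 3/32·log_e(3/32) + 1/8·log_e(1/8) + 3/32·log_e(3/32) + 1/8·log_e(1/8)]
H(X,Y) = 2.1546 nats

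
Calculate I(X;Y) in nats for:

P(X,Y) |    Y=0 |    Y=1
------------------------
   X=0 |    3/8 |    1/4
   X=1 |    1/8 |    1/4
0.0338 nats

Mutual information: I(X;Y) = H(X) + H(Y) - H(X,Y)

Marginals:
P(X) = (5/8, 3/8), H(X) = 0.6616 nats
P(Y) = (1/2, 1/2), H(Y) = 0.6931 nats

Joint entropy: H(X,Y) = 1.3209 nats

I(X;Y) = 0.6616 + 0.6931 - 1.3209 = 0.0338 nats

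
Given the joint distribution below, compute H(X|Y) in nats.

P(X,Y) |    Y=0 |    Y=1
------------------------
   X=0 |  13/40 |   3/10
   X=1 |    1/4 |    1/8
0.6511 nats

Using the chain rule: H(X|Y) = H(X,Y) - H(Y)

First, compute H(X,Y) = 1.3330 nats

Marginal P(Y) = (23/40, 17/40)
H(Y) = 0.6819 nats

H(X|Y) = H(X,Y) - H(Y) = 1.3330 - 0.6819 = 0.6511 nats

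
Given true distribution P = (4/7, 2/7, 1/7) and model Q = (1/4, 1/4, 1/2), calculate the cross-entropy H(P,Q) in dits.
0.5591 dits

Cross-entropy: H(P,Q) = -Σ p(x) log q(x)

Alternatively: H(P,Q) = H(P) + D_KL(P||Q)
H(P) = 0.4151 dits
D_KL(P||Q) = 0.1440 dits

H(P,Q) = 0.4151 + 0.1440 = 0.5591 dits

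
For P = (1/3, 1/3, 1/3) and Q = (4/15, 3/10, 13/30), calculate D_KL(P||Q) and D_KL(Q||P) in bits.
D_KL(P||Q) = 0.0318, D_KL(Q||P) = 0.0326

KL divergence is not symmetric: D_KL(P||Q) ≠ D_KL(Q||P) in general.

D_KL(P||Q) = 0.0318 bits
D_KL(Q||P) = 0.0326 bits

No, they are not equal!

This asymmetry is why KL divergence is not a true distance metric.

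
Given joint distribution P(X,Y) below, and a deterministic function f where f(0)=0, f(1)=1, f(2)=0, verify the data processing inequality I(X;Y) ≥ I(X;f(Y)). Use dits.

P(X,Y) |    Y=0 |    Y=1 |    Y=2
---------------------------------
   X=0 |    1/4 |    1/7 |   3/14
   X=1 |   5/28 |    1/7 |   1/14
I(X;Y) = 0.0088, I(X;f(Y)) = 0.0041, inequality holds: 0.0088 ≥ 0.0041

Data Processing Inequality: For any Markov chain X → Y → Z, we have I(X;Y) ≥ I(X;Z).

Here Z = f(Y) is a deterministic function of Y, forming X → Y → Z.

Original I(X;Y) = 0.0088 dits

After applying f:
P(X,Z) where Z=f(Y):
- P(X,Z=0) = P(X,Y=0) + P(X,Y=2)
- P(X,Z=1) = P(X,Y=1)

I(X;Z) = I(X;f(Y)) = 0.0041 dits

Verification: 0.0088 ≥ 0.0041 ✓

Information cannot be created by processing; the function f can only lose information about X.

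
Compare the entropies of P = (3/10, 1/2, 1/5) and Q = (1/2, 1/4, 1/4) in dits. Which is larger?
Q

Computing entropies in dits:
H(P) = 0.4472
H(Q) = 0.4515

Distribution Q has higher entropy.

Intuition: The distribution closer to uniform (more spread out) has higher entropy.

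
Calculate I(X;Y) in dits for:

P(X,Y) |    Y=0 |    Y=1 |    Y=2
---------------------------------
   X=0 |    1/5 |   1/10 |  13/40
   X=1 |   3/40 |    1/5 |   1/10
0.0337 dits

Mutual information: I(X;Y) = H(X) + H(Y) - H(X,Y)

Marginals:
P(X) = (5/8, 3/8), H(X) = 0.2873 dits
P(Y) = (11/40, 3/10, 17/40), H(Y) = 0.4690 dits

Joint entropy: H(X,Y) = 0.7226 dits

I(X;Y) = 0.2873 + 0.4690 - 0.7226 = 0.0337 dits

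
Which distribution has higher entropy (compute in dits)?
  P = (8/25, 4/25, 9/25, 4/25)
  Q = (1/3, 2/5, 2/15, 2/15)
P

Computing entropies in dits:
H(P) = 0.5728
H(Q) = 0.5516

Distribution P has higher entropy.

Intuition: The distribution closer to uniform (more spread out) has higher entropy.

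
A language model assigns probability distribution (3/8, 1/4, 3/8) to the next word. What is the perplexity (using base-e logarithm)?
2.9512

Perplexity is e^H (or exp(H) for natural log).

First, H = -Σ p log p = 1.0822 nats
Perplexity = e^1.0822 = 2.9512

Interpretation: The model's uncertainty is equivalent to choosing uniformly among 3.0 options.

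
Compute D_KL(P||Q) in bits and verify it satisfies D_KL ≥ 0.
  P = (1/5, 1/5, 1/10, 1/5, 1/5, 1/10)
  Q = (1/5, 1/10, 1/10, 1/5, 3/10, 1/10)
0.0830 bits

KL divergence satisfies the Gibbs inequality: D_KL(P||Q) ≥ 0 for all distributions P, Q.

D_KL(P||Q) = Σ p(x) log(p(x)/q(x))
Term by term:
  x=0: 1/5 × log_2[(1/5)/(1/5)] = 0.0000
  x=1: 1/5 × log_2[(1/5)/(1/10)] = 0.2000
  x=2: 1/10 × log_2[(1/10)/(1/10)] = 0.0000
  x=3: 1/5 × log_2[(1/5)/(1/5)] = 0.0000
  x=4: 1/5 × log_2[(1/5)/(3/10)] = -0.1170
  x=5: 1/10 × log_2[(1/10)/(1/10)] = 0.0000
D_KL(P||Q) = 0.0830 bits

D_KL(P||Q) = 0.0830 ≥ 0 ✓

This non-negativity is a fundamental property: relative entropy cannot be negative because it measures how different Q is from P.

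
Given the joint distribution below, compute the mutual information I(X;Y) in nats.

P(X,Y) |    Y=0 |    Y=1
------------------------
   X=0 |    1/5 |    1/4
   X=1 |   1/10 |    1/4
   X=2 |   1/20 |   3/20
0.0165 nats

Mutual information: I(X;Y) = H(X) + H(Y) - H(X,Y)

Marginals:
P(X) = (9/20, 7/20, 1/5), H(X) = 1.0487 nats
P(Y) = (7/20, 13/20), H(Y) = 0.6474 nats

Joint entropy: H(X,Y) = 1.6796 nats

I(X;Y) = 1.0487 + 0.6474 - 1.6796 = 0.0165 nats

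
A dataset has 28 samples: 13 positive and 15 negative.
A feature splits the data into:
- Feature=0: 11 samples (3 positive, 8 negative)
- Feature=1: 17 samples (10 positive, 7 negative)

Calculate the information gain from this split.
0.0708 bits

Information Gain = H(Y) - H(Y|Feature)

Before split:
P(positive) = 13/28 = 0.4643
H(Y) = 0.9963 bits

After split:
Feature=0: H = 0.8454 bits (weight = 11/28)
Feature=1: H = 0.9774 bits (weight = 17/28)
H(Y|Feature) = (11/28)×0.8454 + (17/28)×0.9774 = 0.9255 bits

Information Gain = 0.9963 - 0.9255 = 0.0708 bits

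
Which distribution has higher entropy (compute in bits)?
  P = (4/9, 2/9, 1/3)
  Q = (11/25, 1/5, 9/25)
P

Computing entropies in bits:
H(P) = 1.5305
H(Q) = 1.5161

Distribution P has higher entropy.

Intuition: The distribution closer to uniform (more spread out) has higher entropy.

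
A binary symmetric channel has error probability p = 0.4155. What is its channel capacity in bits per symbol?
0.0207 bits

For a binary symmetric channel (BSC) with error probability p:
Capacity C = 1 - H(p) bits per symbol

where H(p) = -p log₂(p) - (1-p) log₂(1-p) is the binary entropy function.

H(0.4155) = 0.9793 bits
C = 1 - 0.9793 = 0.0207 bits per symbol

This means we can reliably transmit up to 0.0207 bits of information per channel use.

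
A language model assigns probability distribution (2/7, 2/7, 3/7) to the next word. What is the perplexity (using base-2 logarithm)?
2.9417

Perplexity is 2^H (or exp(H) for natural log).

First, H = -Σ p log p = 1.5567 bits
Perplexity = 2^1.5567 = 2.9417

Interpretation: The model's uncertainty is equivalent to choosing uniformly among 2.9 options.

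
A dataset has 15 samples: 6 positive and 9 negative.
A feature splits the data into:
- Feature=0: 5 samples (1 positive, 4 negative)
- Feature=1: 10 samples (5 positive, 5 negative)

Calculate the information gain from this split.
0.0636 bits

Information Gain = H(Y) - H(Y|Feature)

Before split:
P(positive) = 6/15 = 0.4000
H(Y) = 0.9710 bits

After split:
Feature=0: H = 0.7219 bits (weight = 5/15)
Feature=1: H = 1.0000 bits (weight = 10/15)
H(Y|Feature) = (5/15)×0.7219 + (10/15)×1.0000 = 0.9073 bits

Information Gain = 0.9710 - 0.9073 = 0.0636 bits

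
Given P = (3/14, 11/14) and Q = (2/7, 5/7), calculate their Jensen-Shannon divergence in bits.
0.0049 bits

Jensen-Shannon divergence is:
JSD(P||Q) = 0.5 × D_KL(P||M) + 0.5 × D_KL(Q||M)
where M = 0.5 × (P + Q) is the mixture distribution.

M = 0.5 × (3/14, 11/14) + 0.5 × (2/7, 5/7) = (1/4, 3/4)

D_KL(P||M) = 0.0051 bits
D_KL(Q||M) = 0.0048 bits

JSD(P||Q) = 0.5 × 0.0051 + 0.5 × 0.0048 = 0.0049 bits

Unlike KL divergence, JSD is symmetric and bounded: 0 ≤ JSD ≤ log(2).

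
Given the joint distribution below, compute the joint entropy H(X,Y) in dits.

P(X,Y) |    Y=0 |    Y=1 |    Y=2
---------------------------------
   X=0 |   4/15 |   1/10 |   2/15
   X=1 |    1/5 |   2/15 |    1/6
0.7559 dits

Joint entropy is H(X,Y) = -Σ_{x,y} p(x,y) log p(x,y).

Summing over all non-zero entries:
H(X,Y) = -[4/15·log_10(4/15) + 1/10·log_10(1/10) + 2/15·log_10(2/15) + 1/5·log_10(1/5) + 2/15·log_10(2/15) + 1/6·log_10(1/6)]
H(X,Y) = 0.7559 dits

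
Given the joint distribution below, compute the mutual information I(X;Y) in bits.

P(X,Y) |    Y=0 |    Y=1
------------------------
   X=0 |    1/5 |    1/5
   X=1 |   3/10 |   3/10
0.0000 bits

Mutual information: I(X;Y) = H(X) + H(Y) - H(X,Y)

Marginals:
P(X) = (2/5, 3/5), H(X) = 0.9710 bits
P(Y) = (1/2, 1/2), H(Y) = 1.0000 bits

Joint entropy: H(X,Y) = 1.9710 bits

I(X;Y) = 0.9710 + 1.0000 - 1.9710 = 0.0000 bits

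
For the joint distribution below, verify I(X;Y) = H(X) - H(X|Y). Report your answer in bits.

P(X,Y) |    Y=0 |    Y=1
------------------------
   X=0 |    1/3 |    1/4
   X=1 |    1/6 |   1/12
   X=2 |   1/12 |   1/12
I(X;Y) = 0.0089 bits

Mutual information has multiple equivalent forms:
- I(X;Y) = H(X) - H(X|Y)
- I(X;Y) = H(Y) - H(Y|X)
- I(X;Y) = H(X) + H(Y) - H(X,Y)

Computing all quantities:
H(X) = 1.3844, H(Y) = 0.9799, H(X,Y) = 2.3554
H(X|Y) = 1.3755, H(Y|X) = 0.9710

Verification:
H(X) - H(X|Y) = 1.3844 - 1.3755 = 0.0089
H(Y) - H(Y|X) = 0.9799 - 0.9710 = 0.0089
H(X) + H(Y) - H(X,Y) = 1.3844 + 0.9799 - 2.3554 = 0.0089

All forms give I(X;Y) = 0.0089 bits. ✓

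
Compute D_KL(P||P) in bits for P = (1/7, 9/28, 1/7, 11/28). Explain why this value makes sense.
0.0000 bits

KL divergence satisfies the Gibbs inequality: D_KL(P||Q) ≥ 0 for all distributions P, Q.

D_KL(P||Q) = Σ p(x) log(p(x)/q(x))
Each term is p(x) × log_2(p(x)/p(x)) = p(x) × log_2(1) = 0, so the sum is 0.
D_KL(P||Q) = 0.0000 bits

When P = Q, the KL divergence is exactly 0, as there is no 'divergence' between identical distributions.

This non-negativity is a fundamental property: relative entropy cannot be negative because it measures how different Q is from P.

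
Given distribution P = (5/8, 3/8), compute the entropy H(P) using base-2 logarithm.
0.9544 bits

Shannon entropy is H(X) = -Σ p(x) log p(x).

For P = (5/8, 3/8):
H = -5/8 × log_2(5/8) -3/8 × log_2(3/8)
H = 0.9544 bits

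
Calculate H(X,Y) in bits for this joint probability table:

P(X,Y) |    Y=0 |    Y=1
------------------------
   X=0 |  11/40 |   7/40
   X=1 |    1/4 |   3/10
1.9733 bits

Joint entropy is H(X,Y) = -Σ_{x,y} p(x,y) log p(x,y).

Summing over all non-zero entries:
H(X,Y) = -[11/40·log_2(11/40) + 7/40·log_2(7/40) + 1/4·log_2(1/4) + 3/10·log_2(3/10)]
H(X,Y) = 1.9733 bits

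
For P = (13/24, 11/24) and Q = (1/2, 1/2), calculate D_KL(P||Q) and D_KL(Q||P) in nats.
D_KL(P||Q) = 0.0035, D_KL(Q||P) = 0.0035

KL divergence is not symmetric: D_KL(P||Q) ≠ D_KL(Q||P) in general.

D_KL(P||Q) = 0.0035 nats
D_KL(Q||P) = 0.0035 nats

In this case they happen to be equal (to 4 decimal places).

This asymmetry is why KL divergence is not a true distance metric.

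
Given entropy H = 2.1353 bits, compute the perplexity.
4.3933

Perplexity is 2^H (or exp(H) for natural log).

H = 2.1353 bits
Perplexity = 2^2.1353 = 4.3933

Interpretation: The model's uncertainty is equivalent to choosing uniformly among 4.4 options.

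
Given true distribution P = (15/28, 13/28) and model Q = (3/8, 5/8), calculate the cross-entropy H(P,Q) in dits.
0.3230 dits

Cross-entropy: H(P,Q) = -Σ p(x) log q(x)

Alternatively: H(P,Q) = H(P) + D_KL(P||Q)
H(P) = 0.2999 dits
D_KL(P||Q) = 0.0230 dits

H(P,Q) = 0.2999 + 0.0230 = 0.3230 dits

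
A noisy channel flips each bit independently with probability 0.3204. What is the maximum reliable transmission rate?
0.0952 bits

For a binary symmetric channel (BSC) with error probability p:
Capacity C = 1 - H(p) bits per symbol

where H(p) = -p log₂(p) - (1-p) log₂(1-p) is the binary entropy function.

H(0.3204) = 0.9048 bits
C = 1 - 0.9048 = 0.0952 bits per symbol

This means we can reliably transmit up to 0.0952 bits of information per channel use.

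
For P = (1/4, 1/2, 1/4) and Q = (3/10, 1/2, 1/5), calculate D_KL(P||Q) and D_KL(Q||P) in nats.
D_KL(P||Q) = 0.0102, D_KL(Q||P) = 0.0101

KL divergence is not symmetric: D_KL(P||Q) ≠ D_KL(Q||P) in general.

D_KL(P||Q) = 0.0102 nats
D_KL(Q||P) = 0.0101 nats

No, they are not equal!

This asymmetry is why KL divergence is not a true distance metric.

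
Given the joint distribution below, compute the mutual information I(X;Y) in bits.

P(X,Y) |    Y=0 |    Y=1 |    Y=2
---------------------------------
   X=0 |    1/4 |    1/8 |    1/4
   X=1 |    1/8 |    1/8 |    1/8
0.0157 bits

Mutual information: I(X;Y) = H(X) + H(Y) - H(X,Y)

Marginals:
P(X) = (5/8, 3/8), H(X) = 0.9544 bits
P(Y) = (3/8, 1/4, 3/8), H(Y) = 1.5613 bits

Joint entropy: H(X,Y) = 2.5000 bits

I(X;Y) = 0.9544 + 1.5613 - 2.5000 = 0.0157 bits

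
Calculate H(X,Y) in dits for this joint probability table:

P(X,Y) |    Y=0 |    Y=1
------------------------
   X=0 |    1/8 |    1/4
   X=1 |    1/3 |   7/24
0.5785 dits

Joint entropy is H(X,Y) = -Σ_{x,y} p(x,y) log p(x,y).

Summing over all non-zero entries:
H(X,Y) = -[1/8·log_10(1/8) + 1/4·log_10(1/4) + 1/3·log_10(1/3) + 7/24·log_10(7/24)]
H(X,Y) = 0.5785 dits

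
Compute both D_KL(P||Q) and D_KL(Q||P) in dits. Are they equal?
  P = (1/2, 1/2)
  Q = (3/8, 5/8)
D_KL(P||Q) = 0.0140, D_KL(Q||P) = 0.0137

KL divergence is not symmetric: D_KL(P||Q) ≠ D_KL(Q||P) in general.

D_KL(P||Q) = 0.0140 dits
D_KL(Q||P) = 0.0137 dits

No, they are not equal!

This asymmetry is why KL divergence is not a true distance metric.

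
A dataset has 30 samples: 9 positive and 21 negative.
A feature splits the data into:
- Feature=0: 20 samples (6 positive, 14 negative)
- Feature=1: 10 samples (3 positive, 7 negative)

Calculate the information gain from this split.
0.0000 bits

Information Gain = H(Y) - H(Y|Feature)

Before split:
P(positive) = 9/30 = 0.3000
H(Y) = 0.8813 bits

After split:
Feature=0: H = 0.8813 bits (weight = 20/30)
Feature=1: H = 0.8813 bits (weight = 10/30)
H(Y|Feature) = (20/30)×0.8813 + (10/30)×0.8813 = 0.8813 bits

Information Gain = 0.8813 - 0.8813 = 0.0000 bits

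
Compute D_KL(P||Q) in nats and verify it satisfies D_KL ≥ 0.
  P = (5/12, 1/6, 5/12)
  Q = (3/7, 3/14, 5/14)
0.0106 nats

KL divergence satisfies the Gibbs inequality: D_KL(P||Q) ≥ 0 for all distributions P, Q.

D_KL(P||Q) = Σ p(x) log(p(x)/q(x))
Term by term:
  x=0: 5/12 × log_e[(5/12)/(3/7)] = -0.0117
  x=1: 1/6 × log_e[(1/6)/(3/14)] = -0.0419
  x=2: 5/12 × log_e[(5/12)/(5/14)] = 0.0642
D_KL(P||Q) = 0.0106 nats

D_KL(P||Q) = 0.0106 ≥ 0 ✓

This non-negativity is a fundamental property: relative entropy cannot be negative because it measures how different Q is from P.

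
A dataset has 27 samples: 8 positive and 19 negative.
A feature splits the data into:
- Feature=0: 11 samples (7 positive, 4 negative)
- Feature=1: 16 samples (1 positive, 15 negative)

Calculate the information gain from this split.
0.2916 bits

Information Gain = H(Y) - H(Y|Feature)

Before split:
P(positive) = 8/27 = 0.2963
H(Y) = 0.8767 bits

After split:
Feature=0: H = 0.9457 bits (weight = 11/27)
Feature=1: H = 0.3373 bits (weight = 16/27)
H(Y|Feature) = (11/27)×0.9457 + (16/27)×0.3373 = 0.5851 bits

Information Gain = 0.8767 - 0.5851 = 0.2916 bits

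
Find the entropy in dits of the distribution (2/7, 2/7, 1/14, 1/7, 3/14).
0.6568 dits

Shannon entropy is H(X) = -Σ p(x) log p(x).

For P = (2/7, 2/7, 1/14, 1/7, 3/14):
H = -2/7 × log_10(2/7) -2/7 × log_10(2/7) -1/14 × log_10(1/14) -1/7 × log_10(1/7) -3/14 × log_10(3/14)
H = 0.6568 dits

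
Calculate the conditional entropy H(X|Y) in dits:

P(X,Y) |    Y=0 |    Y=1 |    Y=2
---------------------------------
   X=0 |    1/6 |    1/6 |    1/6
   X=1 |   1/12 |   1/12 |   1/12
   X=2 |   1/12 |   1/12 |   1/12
0.4515 dits

Using the chain rule: H(X|Y) = H(X,Y) - H(Y)

First, compute H(X,Y) = 0.9287 dits

Marginal P(Y) = (1/3, 1/3, 1/3)
H(Y) = 0.4771 dits

H(X|Y) = H(X,Y) - H(Y) = 0.9287 - 0.4771 = 0.4515 dits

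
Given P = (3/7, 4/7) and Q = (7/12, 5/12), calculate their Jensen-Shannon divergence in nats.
0.0120 nats

Jensen-Shannon divergence is:
JSD(P||Q) = 0.5 × D_KL(P||M) + 0.5 × D_KL(Q||M)
where M = 0.5 × (P + Q) is the mixture distribution.

M = 0.5 × (3/7, 4/7) + 0.5 × (7/12, 5/12) = (0.505952, 0.494048)

D_KL(P||M) = 0.0120 nats
D_KL(Q||M) = 0.0120 nats

JSD(P||Q) = 0.5 × 0.0120 + 0.5 × 0.0120 = 0.0120 nats

Unlike KL divergence, JSD is symmetric and bounded: 0 ≤ JSD ≤ log(2).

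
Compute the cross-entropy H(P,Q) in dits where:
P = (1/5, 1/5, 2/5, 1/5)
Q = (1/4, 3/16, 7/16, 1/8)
0.5900 dits

Cross-entropy: H(P,Q) = -Σ p(x) log q(x)

Alternatively: H(P,Q) = H(P) + D_KL(P||Q)
H(P) = 0.5786 dits
D_KL(P||Q) = 0.0115 dits

H(P,Q) = 0.5786 + 0.0115 = 0.5900 dits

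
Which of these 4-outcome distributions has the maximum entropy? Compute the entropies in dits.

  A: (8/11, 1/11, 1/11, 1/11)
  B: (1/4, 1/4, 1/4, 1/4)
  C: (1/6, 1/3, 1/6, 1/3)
B

For a discrete distribution over n outcomes, entropy is maximized by the uniform distribution.

Computing entropies:
H(A) = 0.3846 dits
H(B) = 0.6021 dits
H(C) = 0.5775 dits

The uniform distribution (where all probabilities equal 1/4) achieves the maximum entropy of log_10(4) = 0.6021 dits.

Distribution B has the highest entropy.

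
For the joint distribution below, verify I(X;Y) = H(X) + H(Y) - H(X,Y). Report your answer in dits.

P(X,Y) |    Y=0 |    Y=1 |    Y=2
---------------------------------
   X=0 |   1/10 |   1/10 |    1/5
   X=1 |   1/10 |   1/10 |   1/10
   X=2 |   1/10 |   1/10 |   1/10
I(X;Y) = 0.0060 dits

Mutual information has multiple equivalent forms:
- I(X;Y) = H(X) - H(X|Y)
- I(X;Y) = H(Y) - H(Y|X)
- I(X;Y) = H(X) + H(Y) - H(X,Y)

Computing all quantities:
H(X) = 0.4729, H(Y) = 0.4729, H(X,Y) = 0.9398
H(X|Y) = 0.4669, H(Y|X) = 0.4669

Verification:
H(X) - H(X|Y) = 0.4729 - 0.4669 = 0.0060
H(Y) - H(Y|X) = 0.4729 - 0.4669 = 0.0060
H(X) + H(Y) - H(X,Y) = 0.4729 + 0.4729 - 0.9398 = 0.0060

All forms give I(X;Y) = 0.0060 dits. ✓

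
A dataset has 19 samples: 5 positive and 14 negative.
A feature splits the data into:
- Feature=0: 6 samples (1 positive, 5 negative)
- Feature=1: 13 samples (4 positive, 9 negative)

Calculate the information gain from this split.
0.0169 bits

Information Gain = H(Y) - H(Y|Feature)

Before split:
P(positive) = 5/19 = 0.2632
H(Y) = 0.8315 bits

After split:
Feature=0: H = 0.6500 bits (weight = 6/19)
Feature=1: H = 0.8905 bits (weight = 13/19)
H(Y|Feature) = (6/19)×0.6500 + (13/19)×0.8905 = 0.8146 bits

Information Gain = 0.8315 - 0.8146 = 0.0169 bits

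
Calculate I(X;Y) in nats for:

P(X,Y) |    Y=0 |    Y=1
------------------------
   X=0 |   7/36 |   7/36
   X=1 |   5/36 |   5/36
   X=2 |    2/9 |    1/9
0.0127 nats

Mutual information: I(X;Y) = H(X) + H(Y) - H(X,Y)

Marginals:
P(X) = (7/18, 5/18, 1/3), H(X) = 1.0893 nats
P(Y) = (5/9, 4/9), H(Y) = 0.6870 nats

Joint entropy: H(X,Y) = 1.7636 nats

I(X;Y) = 1.0893 + 0.6870 - 1.7636 = 0.0127 nats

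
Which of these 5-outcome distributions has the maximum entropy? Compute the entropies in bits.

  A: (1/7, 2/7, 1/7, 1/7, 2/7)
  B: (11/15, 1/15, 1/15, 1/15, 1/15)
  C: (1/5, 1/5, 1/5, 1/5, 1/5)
C

For a discrete distribution over n outcomes, entropy is maximized by the uniform distribution.

Computing entropies:
H(A) = 2.2359 bits
H(B) = 1.3700 bits
H(C) = 2.3219 bits

The uniform distribution (where all probabilities equal 1/5) achieves the maximum entropy of log_2(5) = 2.3219 bits.

Distribution C has the highest entropy.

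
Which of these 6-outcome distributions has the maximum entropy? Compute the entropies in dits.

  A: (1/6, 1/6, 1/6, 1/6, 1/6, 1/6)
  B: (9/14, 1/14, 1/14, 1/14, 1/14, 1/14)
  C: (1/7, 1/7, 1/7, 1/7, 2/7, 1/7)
A

For a discrete distribution over n outcomes, entropy is maximized by the uniform distribution.

Computing entropies:
H(A) = 0.7782 dits
H(B) = 0.5327 dits
H(C) = 0.7591 dits

The uniform distribution (where all probabilities equal 1/6) achieves the maximum entropy of log_10(6) = 0.7782 dits.

Distribution A has the highest entropy.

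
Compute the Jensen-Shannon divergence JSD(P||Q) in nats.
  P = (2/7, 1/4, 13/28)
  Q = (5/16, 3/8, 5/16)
0.0141 nats

Jensen-Shannon divergence is:
JSD(P||Q) = 0.5 × D_KL(P||M) + 0.5 × D_KL(Q||M)
where M = 0.5 × (P + Q) is the mixture distribution.

M = 0.5 × (2/7, 1/4, 13/28) + 0.5 × (5/16, 3/8, 5/16) = (0.299107, 5/16, 0.388393)

D_KL(P||M) = 0.0140 nats
D_KL(Q||M) = 0.0141 nats

JSD(P||Q) = 0.5 × 0.0140 + 0.5 × 0.0141 = 0.0141 nats

Unlike KL divergence, JSD is symmetric and bounded: 0 ≤ JSD ≤ log(2).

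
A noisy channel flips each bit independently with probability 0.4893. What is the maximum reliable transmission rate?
0.0003 bits

For a binary symmetric channel (BSC) with error probability p:
Capacity C = 1 - H(p) bits per symbol

where H(p) = -p log₂(p) - (1-p) log₂(1-p) is the binary entropy function.

H(0.4893) = 0.9997 bits
C = 1 - 0.9997 = 0.0003 bits per symbol

This means we can reliably transmit up to 0.0003 bits of information per channel use.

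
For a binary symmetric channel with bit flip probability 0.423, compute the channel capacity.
0.0172 bits

For a binary symmetric channel (BSC) with error probability p:
Capacity C = 1 - H(p) bits per symbol

where H(p) = -p log₂(p) - (1-p) log₂(1-p) is the binary entropy function.

H(0.423) = 0.9828 bits
C = 1 - 0.9828 = 0.0172 bits per symbol

This means we can reliably transmit up to 0.0172 bits of information per channel use.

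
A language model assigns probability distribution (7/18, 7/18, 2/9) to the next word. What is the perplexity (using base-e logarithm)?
2.9119

Perplexity is e^H (or exp(H) for natural log).

First, H = -Σ p log p = 1.0688 nats
Perplexity = e^1.0688 = 2.9119

Interpretation: The model's uncertainty is equivalent to choosing uniformly among 2.9 options.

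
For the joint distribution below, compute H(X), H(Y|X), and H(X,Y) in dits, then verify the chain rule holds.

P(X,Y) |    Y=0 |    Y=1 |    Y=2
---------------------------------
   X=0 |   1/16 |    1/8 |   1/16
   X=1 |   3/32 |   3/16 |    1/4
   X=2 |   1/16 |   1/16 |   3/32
H(X,Y) = 0.8935, H(X) = 0.4408, H(Y|X) = 0.4527 (all in dits)

Chain rule: H(X,Y) = H(X) + H(Y|X)

Left side — joint entropy directly:
H(X,Y) = -Σ p(x,y) log p(x,y) = 0.8935 dits

Right side — compute H(Y|X) from the conditional distributions:
P(X) = (1/4, 17/32, 7/32), so H(X) = 0.4408 dits
H(Y|X) = Σ_x P(X=x) · H(Y|X=x):
  P(Y|X=0) = (1/4, 1/2, 1/4), H(Y|X=0) = 0.4515, weight P(X=0) = 1/4
  P(Y|X=1) = (3/17, 6/17, 8/17), H(Y|X=1) = 0.4466, weight P(X=1) = 17/32
  P(Y|X=2) = (2/7, 2/7, 3/7), H(Y|X=2) = 0.4686, weight P(X=2) = 7/32
H(Y|X) = 0.4527 dits

H(X) + H(Y|X) = 0.4408 + 0.4527 = 0.8935 dits

Both sides equal 0.8935 dits. ✓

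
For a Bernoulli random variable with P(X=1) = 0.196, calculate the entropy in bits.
0.7139 bits

The binary entropy function is:
H(p) = -p log(p) - (1-p) log(1-p)

H(0.196) = -0.196 × log_2(0.196) - 0.804 × log_2(0.804)
H(0.196) = 0.7139 bits

Note: Binary entropy is maximized at p=0.5 (H=1 bit) and minimized at p=0 or p=1 (H=0).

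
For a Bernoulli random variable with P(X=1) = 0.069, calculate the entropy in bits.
0.3622 bits

The binary entropy function is:
H(p) = -p log(p) - (1-p) log(1-p)

H(0.069) = -0.069 × log_2(0.069) - 0.931 × log_2(0.931)
H(0.069) = 0.3622 bits

Note: Binary entropy is maximized at p=0.5 (H=1 bit) and minimized at p=0 or p=1 (H=0).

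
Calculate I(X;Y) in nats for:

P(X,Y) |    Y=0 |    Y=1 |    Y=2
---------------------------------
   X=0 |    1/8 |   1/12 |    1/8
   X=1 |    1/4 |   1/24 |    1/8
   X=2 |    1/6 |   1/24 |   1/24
0.0383 nats

Mutual information: I(X;Y) = H(X) + H(Y) - H(X,Y)

Marginals:
P(X) = (1/3, 5/12, 1/4), H(X) = 1.0776 nats
P(Y) = (13/24, 1/6, 7/24), H(Y) = 0.9901 nats

Joint entropy: H(X,Y) = 2.0293 nats

I(X;Y) = 1.0776 + 0.9901 - 2.0293 = 0.0383 nats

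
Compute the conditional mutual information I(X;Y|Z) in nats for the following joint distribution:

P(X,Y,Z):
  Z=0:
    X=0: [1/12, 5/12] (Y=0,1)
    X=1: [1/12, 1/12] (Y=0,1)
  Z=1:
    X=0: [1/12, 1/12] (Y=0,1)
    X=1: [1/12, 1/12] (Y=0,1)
0.0341 nats

Conditional mutual information: I(X;Y|Z) = H(X|Z) + H(Y|Z) - H(X,Y|Z)

H(Z) = 0.6365
H(X,Z) = 1.2425 → H(X|Z) = 0.6059
H(Y,Z) = 1.2425 → H(Y|Z) = 0.6059
H(X,Y,Z) = 1.8143 → H(X,Y|Z) = 1.1778

I(X;Y|Z) = 0.6059 + 0.6059 - 1.1778 = 0.0341 nats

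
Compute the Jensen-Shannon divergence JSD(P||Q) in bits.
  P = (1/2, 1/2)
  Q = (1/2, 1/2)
0.0000 bits

Jensen-Shannon divergence is:
JSD(P||Q) = 0.5 × D_KL(P||M) + 0.5 × D_KL(Q||M)
where M = 0.5 × (P + Q) is the mixture distribution.

M = 0.5 × (1/2, 1/2) + 0.5 × (1/2, 1/2) = (1/2, 1/2)

D_KL(P||M) = 0.0000 bits
D_KL(Q||M) = 0.0000 bits

JSD(P||Q) = 0.5 × 0.0000 + 0.5 × 0.0000 = 0.0000 bits

Unlike KL divergence, JSD is symmetric and bounded: 0 ≤ JSD ≤ log(2).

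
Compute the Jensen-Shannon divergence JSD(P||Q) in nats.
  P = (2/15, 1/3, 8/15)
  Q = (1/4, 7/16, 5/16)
0.0271 nats

Jensen-Shannon divergence is:
JSD(P||Q) = 0.5 × D_KL(P||M) + 0.5 × D_KL(Q||M)
where M = 0.5 × (P + Q) is the mixture distribution.

M = 0.5 × (2/15, 1/3, 8/15) + 0.5 × (1/4, 7/16, 5/16) = (0.191667, 0.385417, 0.422917)

D_KL(P||M) = 0.0269 nats
D_KL(Q||M) = 0.0273 nats

JSD(P||Q) = 0.5 × 0.0269 + 0.5 × 0.0273 = 0.0271 nats

Unlike KL divergence, JSD is symmetric and bounded: 0 ≤ JSD ≤ log(2).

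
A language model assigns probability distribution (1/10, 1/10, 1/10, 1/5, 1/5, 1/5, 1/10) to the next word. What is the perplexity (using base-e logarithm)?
6.5975

Perplexity is e^H (or exp(H) for natural log).

First, H = -Σ p log p = 1.8867 nats
Perplexity = e^1.8867 = 6.5975

Interpretation: The model's uncertainty is equivalent to choosing uniformly among 6.6 options.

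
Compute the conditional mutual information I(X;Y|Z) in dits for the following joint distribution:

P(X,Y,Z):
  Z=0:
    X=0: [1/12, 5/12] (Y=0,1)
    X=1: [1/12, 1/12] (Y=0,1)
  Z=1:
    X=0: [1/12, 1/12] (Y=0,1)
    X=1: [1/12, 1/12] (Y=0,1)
0.0148 dits

Conditional mutual information: I(X;Y|Z) = H(X|Z) + H(Y|Z) - H(X,Y|Z)

H(Z) = 0.2764
H(X,Z) = 0.5396 → H(X|Z) = 0.2632
H(Y,Z) = 0.5396 → H(Y|Z) = 0.2632
H(X,Y,Z) = 0.7879 → H(X,Y|Z) = 0.5115

I(X;Y|Z) = 0.2632 + 0.2632 - 0.5115 = 0.0148 dits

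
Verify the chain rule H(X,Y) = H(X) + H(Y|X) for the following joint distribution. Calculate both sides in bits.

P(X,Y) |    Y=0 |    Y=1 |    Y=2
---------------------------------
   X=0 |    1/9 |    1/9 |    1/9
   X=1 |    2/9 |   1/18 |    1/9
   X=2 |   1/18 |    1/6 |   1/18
H(X,Y) = 3.0169, H(X) = 1.5715, H(Y|X) = 1.4453 (all in bits)

Chain rule: H(X,Y) = H(X) + H(Y|X)

Left side — joint entropy directly:
H(X,Y) = -Σ p(x,y) log p(x,y) = 3.0169 bits

Right side — compute H(Y|X) from the conditional distributions:
P(X) = (1/3, 7/18, 5/18), so H(X) = 1.5715 bits
H(Y|X) = Σ_x P(X=x) · H(Y|X=x):
  P(Y|X=0) = (1/3, 1/3, 1/3), H(Y|X=0) = 1.5850, weight P(X=0) = 1/3
  P(Y|X=1) = (4/7, 1/7, 2/7), H(Y|X=1) = 1.3788, weight P(X=1) = 7/18
  P(Y|X=2) = (1/5, 3/5, 1/5), H(Y|X=2) = 1.3710, weight P(X=2) = 5/18
H(Y|X) = 1.4453 bits

H(X) + H(Y|X) = 1.5715 + 1.4453 = 3.0169 bits

Both sides equal 3.0169 bits. ✓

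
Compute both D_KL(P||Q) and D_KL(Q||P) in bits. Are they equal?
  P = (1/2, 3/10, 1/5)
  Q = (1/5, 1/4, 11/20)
D_KL(P||Q) = 0.4480, D_KL(Q||P) = 0.4725

KL divergence is not symmetric: D_KL(P||Q) ≠ D_KL(Q||P) in general.

D_KL(P||Q) = 0.4480 bits
D_KL(Q||P) = 0.4725 bits

No, they are not equal!

This asymmetry is why KL divergence is not a true distance metric.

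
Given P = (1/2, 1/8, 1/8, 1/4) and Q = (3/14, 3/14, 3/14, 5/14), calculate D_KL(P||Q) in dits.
0.0867 dits

KL divergence: D_KL(P||Q) = Σ p(x) log(p(x)/q(x))

Computing term by term:
  x=0: 1/2 × log_10[(1/2)/(3/14)] = 1/2 × 0.3680 = 0.1840
  x=1: 1/8 × log_10[(1/8)/(3/14)] = 1/8 × -0.2341 = -0.0293
  x=2: 1/8 × log_10[(1/8)/(3/14)] = 1/8 × -0.2341 = -0.0293
  x=3: 1/4 × log_10[(1/4)/(5/14)] = 1/4 × -0.1549 = -0.0387

D_KL(P||Q) = 0.0867 dits

Note: KL divergence is always non-negative and equals 0 iff P = Q.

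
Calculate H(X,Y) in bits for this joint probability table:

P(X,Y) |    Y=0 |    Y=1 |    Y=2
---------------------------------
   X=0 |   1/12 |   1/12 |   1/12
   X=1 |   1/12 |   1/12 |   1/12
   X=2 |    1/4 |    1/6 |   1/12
3.0221 bits

Joint entropy is H(X,Y) = -Σ_{x,y} p(x,y) log p(x,y).

Summing over all non-zero entries:
H(X,Y) = -[1/12·log_2(1/12) + 1/12·log_2(1/12) + 1/12·log_2(1/12) + 1/12·log_2(1/12) + 1/12·log_2(1/12) + 1/12·log_2(1/12) + 1/4·log_2(1/4) + 1/6·log_2(1/6) + 1/12·log_2(1/12)]
H(X,Y) = 3.0221 bits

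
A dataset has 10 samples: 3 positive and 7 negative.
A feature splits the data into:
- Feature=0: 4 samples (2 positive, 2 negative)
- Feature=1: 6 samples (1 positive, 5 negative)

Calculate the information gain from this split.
0.0913 bits

Information Gain = H(Y) - H(Y|Feature)

Before split:
P(positive) = 3/10 = 0.3000
H(Y) = 0.8813 bits

After split:
Feature=0: H = 1.0000 bits (weight = 4/10)
Feature=1: H = 0.6500 bits (weight = 6/10)
H(Y|Feature) = (4/10)×1.0000 + (6/10)×0.6500 = 0.7900 bits

Information Gain = 0.8813 - 0.7900 = 0.0913 bits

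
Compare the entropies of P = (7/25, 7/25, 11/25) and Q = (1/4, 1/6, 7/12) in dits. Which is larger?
P

Computing entropies in dits:
H(P) = 0.4665
H(Q) = 0.4168

Distribution P has higher entropy.

Intuition: The distribution closer to uniform (more spread out) has higher entropy.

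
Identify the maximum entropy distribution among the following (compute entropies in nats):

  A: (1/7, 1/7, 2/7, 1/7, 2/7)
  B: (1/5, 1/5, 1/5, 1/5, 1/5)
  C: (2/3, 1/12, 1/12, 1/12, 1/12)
B

For a discrete distribution over n outcomes, entropy is maximized by the uniform distribution.

Computing entropies:
H(A) = 1.5498 nats
H(B) = 1.6094 nats
H(C) = 1.0986 nats

The uniform distribution (where all probabilities equal 1/5) achieves the maximum entropy of log_e(5) = 1.6094 nats.

Distribution B has the highest entropy.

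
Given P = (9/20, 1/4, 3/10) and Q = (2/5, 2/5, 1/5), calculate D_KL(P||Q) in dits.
0.0248 dits

KL divergence: D_KL(P||Q) = Σ p(x) log(p(x)/q(x))

Computing term by term:
  x=0: 9/20 × log_10[(9/20)/(2/5)] = 9/20 × 0.0512 = 0.0230
  x=1: 1/4 × log_10[(1/4)/(2/5)] = 1/4 × -0.2041 = -0.0510
  x=2: 3/10 × log_10[(3/10)/(1/5)] = 3/10 × 0.1761 = 0.0528

D_KL(P||Q) = 0.0248 dits

Note: KL divergence is always non-negative and equals 0 iff P = Q.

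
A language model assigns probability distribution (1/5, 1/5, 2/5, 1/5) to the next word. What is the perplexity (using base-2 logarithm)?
3.7893

Perplexity is 2^H (or exp(H) for natural log).

First, H = -Σ p log p = 1.9219 bits
Perplexity = 2^1.9219 = 3.7893

Interpretation: The model's uncertainty is equivalent to choosing uniformly among 3.8 options.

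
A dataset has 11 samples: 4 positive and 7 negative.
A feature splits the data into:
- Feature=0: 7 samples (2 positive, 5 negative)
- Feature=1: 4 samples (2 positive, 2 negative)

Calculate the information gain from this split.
0.0328 bits

Information Gain = H(Y) - H(Y|Feature)

Before split:
P(positive) = 4/11 = 0.3636
H(Y) = 0.9457 bits

After split:
Feature=0: H = 0.8631 bits (weight = 7/11)
Feature=1: H = 1.0000 bits (weight = 4/11)
H(Y|Feature) = (7/11)×0.8631 + (4/11)×1.0000 = 0.9129 bits

Information Gain = 0.9457 - 0.9129 = 0.0328 bits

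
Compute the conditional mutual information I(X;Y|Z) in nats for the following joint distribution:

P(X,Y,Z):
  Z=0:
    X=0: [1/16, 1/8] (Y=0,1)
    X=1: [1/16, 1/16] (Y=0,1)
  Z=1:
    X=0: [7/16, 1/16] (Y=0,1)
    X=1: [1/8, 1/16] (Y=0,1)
0.0226 nats

Conditional mutual information: I(X;Y|Z) = H(X|Z) + H(Y|Z) - H(X,Y|Z)

H(Z) = 0.6211
H(X,Z) = 1.2342 → H(X|Z) = 0.6132
H(Y,Z) = 1.1574 → H(Y|Z) = 0.5363
H(X,Y,Z) = 1.7480 → H(X,Y|Z) = 1.1269

I(X;Y|Z) = 0.6132 + 0.5363 - 1.1269 = 0.0226 nats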